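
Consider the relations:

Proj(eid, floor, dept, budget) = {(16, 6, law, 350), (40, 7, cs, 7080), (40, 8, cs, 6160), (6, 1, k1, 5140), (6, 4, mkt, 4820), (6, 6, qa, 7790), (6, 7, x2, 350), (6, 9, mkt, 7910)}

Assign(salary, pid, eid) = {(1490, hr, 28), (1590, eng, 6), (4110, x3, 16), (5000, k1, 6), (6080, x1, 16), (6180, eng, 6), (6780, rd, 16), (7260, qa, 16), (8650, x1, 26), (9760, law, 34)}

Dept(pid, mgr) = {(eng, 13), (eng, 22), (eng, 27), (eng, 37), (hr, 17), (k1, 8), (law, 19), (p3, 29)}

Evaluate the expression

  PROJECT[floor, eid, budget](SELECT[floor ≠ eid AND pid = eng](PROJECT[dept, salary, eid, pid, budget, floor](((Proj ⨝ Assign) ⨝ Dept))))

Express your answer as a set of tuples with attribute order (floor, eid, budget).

Joining Proj and Assign on eid yields {(16, 6, law, 350, 4110, x3), (16, 6, law, 350, 6080, x1), (16, 6, law, 350, 6780, rd), (16, 6, law, 350, 7260, qa), (6, 1, k1, 5140, 1590, eng), (6, 1, k1, 5140, 5000, k1), (6, 1, k1, 5140, 6180, eng), (6, 4, mkt, 4820, 1590, eng), (6, 4, mkt, 4820, 5000, k1), (6, 4, mkt, 4820, 6180, eng), (6, 6, qa, 7790, 1590, eng), (6, 6, qa, 7790, 5000, k1), (6, 6, qa, 7790, 6180, eng), (6, 7, x2, 350, 1590, eng), (6, 7, x2, 350, 5000, k1), (6, 7, x2, 350, 6180, eng), (6, 9, mkt, 7910, 1590, eng), (6, 9, mkt, 7910, 5000, k1), (6, 9, mkt, 7910, 6180, eng)}.
Joining (Proj ⨝ Assign) and Dept on pid yields {(6, 1, k1, 5140, 1590, eng, 13), (6, 1, k1, 5140, 1590, eng, 22), (6, 1, k1, 5140, 1590, eng, 27), (6, 1, k1, 5140, 1590, eng, 37), (6, 1, k1, 5140, 5000, k1, 8), (6, 1, k1, 5140, 6180, eng, 13), (6, 1, k1, 5140, 6180, eng, 22), (6, 1, k1, 5140, 6180, eng, 27), (6, 1, k1, 5140, 6180, eng, 37), (6, 4, mkt, 4820, 1590, eng, 13), (6, 4, mkt, 4820, 1590, eng, 22), (6, 4, mkt, 4820, 1590, eng, 27), (6, 4, mkt, 4820, 1590, eng, 37), (6, 4, mkt, 4820, 5000, k1, 8), (6, 4, mkt, 4820, 6180, eng, 13), (6, 4, mkt, 4820, 6180, eng, 22), (6, 4, mkt, 4820, 6180, eng, 27), (6, 4, mkt, 4820, 6180, eng, 37), (6, 6, qa, 7790, 1590, eng, 13), (6, 6, qa, 7790, 1590, eng, 22), (6, 6, qa, 7790, 1590, eng, 27), (6, 6, qa, 7790, 1590, eng, 37), (6, 6, qa, 7790, 5000, k1, 8), (6, 6, qa, 7790, 6180, eng, 13), (6, 6, qa, 7790, 6180, eng, 22), (6, 6, qa, 7790, 6180, eng, 27), (6, 6, qa, 7790, 6180, eng, 37), (6, 7, x2, 350, 1590, eng, 13), (6, 7, x2, 350, 1590, eng, 22), (6, 7, x2, 350, 1590, eng, 27), (6, 7, x2, 350, 1590, eng, 37), (6, 7, x2, 350, 5000, k1, 8), (6, 7, x2, 350, 6180, eng, 13), (6, 7, x2, 350, 6180, eng, 22), (6, 7, x2, 350, 6180, eng, 27), (6, 7, x2, 350, 6180, eng, 37), (6, 9, mkt, 7910, 1590, eng, 13), (6, 9, mkt, 7910, 1590, eng, 22), (6, 9, mkt, 7910, 1590, eng, 27), (6, 9, mkt, 7910, 1590, eng, 37), (6, 9, mkt, 7910, 5000, k1, 8), (6, 9, mkt, 7910, 6180, eng, 13), (6, 9, mkt, 7910, 6180, eng, 22), (6, 9, mkt, 7910, 6180, eng, 27), (6, 9, mkt, 7910, 6180, eng, 37)}.
Projecting to dept, salary, eid, pid, budget, floor (30 duplicate(s) eliminated): {(k1, 1590, 6, eng, 5140, 1), (k1, 5000, 6, k1, 5140, 1), (k1, 6180, 6, eng, 5140, 1), (mkt, 1590, 6, eng, 4820, 4), (mkt, 1590, 6, eng, 7910, 9), (mkt, 5000, 6, k1, 4820, 4), (mkt, 5000, 6, k1, 7910, 9), (mkt, 6180, 6, eng, 4820, 4), (mkt, 6180, 6, eng, 7910, 9), (qa, 1590, 6, eng, 7790, 6), (qa, 5000, 6, k1, 7790, 6), (qa, 6180, 6, eng, 7790, 6), (x2, 1590, 6, eng, 350, 7), (x2, 5000, 6, k1, 350, 7), (x2, 6180, 6, eng, 350, 7)}
Selection floor ≠ eid AND pid = eng: {(k1, 1590, 6, eng, 5140, 1), (k1, 6180, 6, eng, 5140, 1), (mkt, 1590, 6, eng, 4820, 4), (mkt, 1590, 6, eng, 7910, 9), (mkt, 6180, 6, eng, 4820, 4), (mkt, 6180, 6, eng, 7910, 9), (x2, 1590, 6, eng, 350, 7), (x2, 6180, 6, eng, 350, 7)}
Projecting to floor, eid, budget (4 duplicate(s) eliminated): {(1, 6, 5140), (4, 6, 4820), (7, 6, 350), (9, 6, 7910)}

{(1, 6, 5140), (4, 6, 4820), (7, 6, 350), (9, 6, 7910)}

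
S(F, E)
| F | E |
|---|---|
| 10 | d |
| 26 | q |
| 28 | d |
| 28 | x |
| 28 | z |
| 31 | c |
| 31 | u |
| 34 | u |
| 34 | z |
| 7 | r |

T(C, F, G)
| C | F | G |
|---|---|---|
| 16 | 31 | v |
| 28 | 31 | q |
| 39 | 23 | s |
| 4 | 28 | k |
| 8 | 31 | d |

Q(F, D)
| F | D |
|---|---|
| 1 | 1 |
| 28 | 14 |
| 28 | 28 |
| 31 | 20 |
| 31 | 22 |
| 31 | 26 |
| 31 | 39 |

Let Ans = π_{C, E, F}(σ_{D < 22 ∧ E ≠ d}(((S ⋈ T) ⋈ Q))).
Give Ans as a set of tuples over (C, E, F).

{(16, c, 31), (16, u, 31), (28, c, 31), (28, u, 31), (4, x, 28), (4, z, 28), (8, c, 31), (8, u, 31)}

S ⋈ T (natural join on F): {(28, d, 4, k), (28, x, 4, k), (28, z, 4, k), (31, c, 16, v), (31, c, 28, q), (31, c, 8, d), (31, u, 16, v), (31, u, 28, q), (31, u, 8, d)}
(S ⋈ T) ⋈ Q (natural join on F): {(28, d, 4, k, 14), (28, d, 4, k, 28), (28, x, 4, k, 14), (28, x, 4, k, 28), (28, z, 4, k, 14), (28, z, 4, k, 28), (31, c, 16, v, 20), (31, c, 16, v, 22), (31, c, 16, v, 26), (31, c, 16, v, 39), (31, c, 28, q, 20), (31, c, 28, q, 22), (31, c, 28, q, 26), (31, c, 28, q, 39), (31, c, 8, d, 20), (31, c, 8, d, 22), (31, c, 8, d, 26), (31, c, 8, d, 39), (31, u, 16, v, 20), (31, u, 16, v, 22), (31, u, 16, v, 26), (31, u, 16, v, 39), (31, u, 28, q, 20), (31, u, 28, q, 22), (31, u, 28, q, 26), (31, u, 28, q, 39), (31, u, 8, d, 20), (31, u, 8, d, 22), (31, u, 8, d, 26), (31, u, 8, d, 39)}
Selection D < 22 ∧ E ≠ d: {(28, x, 4, k, 14), (28, z, 4, k, 14), (31, c, 16, v, 20), (31, c, 28, q, 20), (31, c, 8, d, 20), (31, u, 16, v, 20), (31, u, 28, q, 20), (31, u, 8, d, 20)}
π[C, E, F]: project onto (C, E, F) → {(16, c, 31), (16, u, 31), (28, c, 31), (28, u, 31), (4, x, 28), (4, z, 28), (8, c, 31), (8, u, 31)}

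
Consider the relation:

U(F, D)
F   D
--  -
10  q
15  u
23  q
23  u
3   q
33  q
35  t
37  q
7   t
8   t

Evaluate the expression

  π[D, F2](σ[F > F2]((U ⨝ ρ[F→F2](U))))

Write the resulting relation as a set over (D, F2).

{(q, 10), (q, 23), (q, 3), (q, 33), (t, 7), (t, 8), (u, 15)}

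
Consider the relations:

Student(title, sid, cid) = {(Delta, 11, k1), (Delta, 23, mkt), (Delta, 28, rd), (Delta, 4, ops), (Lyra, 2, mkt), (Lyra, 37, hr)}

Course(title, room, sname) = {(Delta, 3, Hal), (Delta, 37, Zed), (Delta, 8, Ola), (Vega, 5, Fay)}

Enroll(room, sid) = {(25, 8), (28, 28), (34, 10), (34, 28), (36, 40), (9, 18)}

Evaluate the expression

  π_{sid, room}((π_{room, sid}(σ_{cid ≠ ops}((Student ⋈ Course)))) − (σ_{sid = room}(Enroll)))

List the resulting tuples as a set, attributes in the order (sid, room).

{(11, 3), (11, 37), (11, 8), (23, 3), (23, 37), (23, 8), (28, 3), (28, 37), (28, 8)}

Joining Student and Course on title yields {(Delta, 11, k1, 3, Hal), (Delta, 11, k1, 37, Zed), (Delta, 11, k1, 8, Ola), (Delta, 23, mkt, 3, Hal), (Delta, 23, mkt, 37, Zed), (Delta, 23, mkt, 8, Ola), (Delta, 28, rd, 3, Hal), (Delta, 28, rd, 37, Zed), (Delta, 28, rd, 8, Ola), (Delta, 4, ops, 3, Hal), (Delta, 4, ops, 37, Zed), (Delta, 4, ops, 8, Ola)}.
Apply σ_{cid ≠ ops}; surviving tuples: {(Delta, 11, k1, 3, Hal), (Delta, 11, k1, 37, Zed), (Delta, 11, k1, 8, Ola), (Delta, 23, mkt, 3, Hal), (Delta, 23, mkt, 37, Zed), (Delta, 23, mkt, 8, Ola), (Delta, 28, rd, 3, Hal), (Delta, 28, rd, 37, Zed), (Delta, 28, rd, 8, Ola)}
Projecting to room, sid: {(3, 11), (3, 23), (3, 28), (37, 11), (37, 23), (37, 28), (8, 11), (8, 23), (8, 28)}
Apply σ_{sid = room}; surviving tuples: {(28, 28)}
Set difference of the two operands is {(3, 11), (3, 23), (3, 28), (37, 11), (37, 23), (37, 28), (8, 11), (8, 23), (8, 28)}.
Projecting to sid, room: {(11, 3), (11, 37), (11, 8), (23, 3), (23, 37), (23, 8), (28, 3), (28, 37), (28, 8)}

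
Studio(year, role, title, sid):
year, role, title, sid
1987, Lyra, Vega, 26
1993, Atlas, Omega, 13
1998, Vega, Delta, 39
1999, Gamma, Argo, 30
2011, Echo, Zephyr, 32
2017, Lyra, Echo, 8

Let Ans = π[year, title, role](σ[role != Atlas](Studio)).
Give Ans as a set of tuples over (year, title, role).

Filtering on role != Atlas leaves {(1987, Lyra, Vega, 26), (1998, Vega, Delta, 39), (1999, Gamma, Argo, 30), (2011, Echo, Zephyr, 32), (2017, Lyra, Echo, 8)}.
π_{year, title, role} gives {(1987, Vega, Lyra), (1998, Delta, Vega), (1999, Argo, Gamma), (2011, Zephyr, Echo), (2017, Echo, Lyra)}.

{(1987, Vega, Lyra), (1998, Delta, Vega), (1999, Argo, Gamma), (2011, Zephyr, Echo), (2017, Echo, Lyra)}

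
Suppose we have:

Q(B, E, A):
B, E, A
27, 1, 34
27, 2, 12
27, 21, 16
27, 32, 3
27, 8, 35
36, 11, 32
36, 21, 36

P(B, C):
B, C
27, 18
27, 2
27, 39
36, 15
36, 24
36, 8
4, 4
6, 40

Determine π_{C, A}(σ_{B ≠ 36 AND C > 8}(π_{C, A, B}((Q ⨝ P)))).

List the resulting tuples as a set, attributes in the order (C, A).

Natural join on B: {(27, 1, 34, 18), (27, 1, 34, 2), (27, 1, 34, 39), (27, 2, 12, 18), (27, 2, 12, 2), (27, 2, 12, 39), (27, 21, 16, 18), (27, 21, 16, 2), (27, 21, 16, 39), (27, 32, 3, 18), (27, 32, 3, 2), (27, 32, 3, 39), (27, 8, 35, 18), (27, 8, 35, 2), (27, 8, 35, 39), (36, 11, 32, 15), (36, 11, 32, 24), (36, 11, 32, 8), (36, 21, 36, 15), (36, 21, 36, 24), (36, 21, 36, 8)}
π[C, A, B]: project onto (C, A, B) → {(15, 32, 36), (15, 36, 36), (18, 12, 27), (18, 16, 27), (18, 3, 27), (18, 34, 27), (18, 35, 27), (2, 12, 27), (2, 16, 27), (2, 3, 27), (2, 34, 27), (2, 35, 27), (24, 32, 36), (24, 36, 36), (39, 12, 27), (39, 16, 27), (39, 3, 27), (39, 34, 27), (39, 35, 27), (8, 32, 36), (8, 36, 36)}
σ[B ≠ 36 AND C > 8]: keep tuples satisfying B ≠ 36 AND C > 8 → {(18, 12, 27), (18, 16, 27), (18, 3, 27), (18, 34, 27), (18, 35, 27), (39, 12, 27), (39, 16, 27), (39, 3, 27), (39, 34, 27), (39, 35, 27)}
π[C, A]: project onto (C, A) → {(18, 12), (18, 16), (18, 3), (18, 34), (18, 35), (39, 12), (39, 16), (39, 3), (39, 34), (39, 35)}

{(18, 12), (18, 16), (18, 3), (18, 34), (18, 35), (39, 12), (39, 16), (39, 3), (39, 34), (39, 35)}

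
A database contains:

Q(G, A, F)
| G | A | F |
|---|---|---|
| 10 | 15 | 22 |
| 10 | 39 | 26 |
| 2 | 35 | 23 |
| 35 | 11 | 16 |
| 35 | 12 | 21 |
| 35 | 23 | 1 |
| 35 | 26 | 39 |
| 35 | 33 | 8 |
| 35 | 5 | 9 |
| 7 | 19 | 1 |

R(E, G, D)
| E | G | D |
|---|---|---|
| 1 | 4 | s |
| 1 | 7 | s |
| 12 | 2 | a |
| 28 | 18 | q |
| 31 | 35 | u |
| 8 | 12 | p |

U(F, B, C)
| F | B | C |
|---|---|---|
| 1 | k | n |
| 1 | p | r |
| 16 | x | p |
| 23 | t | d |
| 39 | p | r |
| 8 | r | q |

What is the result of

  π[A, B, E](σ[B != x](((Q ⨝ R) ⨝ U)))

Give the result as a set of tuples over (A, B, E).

Joining Q and R on G yields {(2, 35, 23, 12, a), (35, 11, 16, 31, u), (35, 12, 21, 31, u), (35, 23, 1, 31, u), (35, 26, 39, 31, u), (35, 33, 8, 31, u), (35, 5, 9, 31, u), (7, 19, 1, 1, s)}.
Joining (Q ⨝ R) and U on F yields {(2, 35, 23, 12, a, t, d), (35, 11, 16, 31, u, x, p), (35, 23, 1, 31, u, k, n), (35, 23, 1, 31, u, p, r), (35, 26, 39, 31, u, p, r), (35, 33, 8, 31, u, r, q), (7, 19, 1, 1, s, k, n), (7, 19, 1, 1, s, p, r)}.
Filtering on B != x leaves {(2, 35, 23, 12, a, t, d), (35, 23, 1, 31, u, k, n), (35, 23, 1, 31, u, p, r), (35, 26, 39, 31, u, p, r), (35, 33, 8, 31, u, r, q), (7, 19, 1, 1, s, k, n), (7, 19, 1, 1, s, p, r)}.
Keep only column(s) A, B, E: {(19, k, 1), (19, p, 1), (23, k, 31), (23, p, 31), (26, p, 31), (33, r, 31), (35, t, 12)}

{(19, k, 1), (19, p, 1), (23, k, 31), (23, p, 31), (26, p, 31), (33, r, 31), (35, t, 12)}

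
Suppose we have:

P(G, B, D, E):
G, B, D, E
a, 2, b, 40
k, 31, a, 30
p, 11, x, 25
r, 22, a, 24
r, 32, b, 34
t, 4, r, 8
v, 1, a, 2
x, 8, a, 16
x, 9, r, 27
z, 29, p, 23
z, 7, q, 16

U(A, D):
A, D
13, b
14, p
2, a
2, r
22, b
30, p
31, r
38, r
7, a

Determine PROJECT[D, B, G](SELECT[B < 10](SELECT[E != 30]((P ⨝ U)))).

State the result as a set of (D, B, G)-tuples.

{(a, 1, v), (a, 8, x), (b, 2, a), (r, 4, t), (r, 9, x)}

Natural join on D: {(a, 2, b, 40, 13), (a, 2, b, 40, 22), (k, 31, a, 30, 2), (k, 31, a, 30, 7), (r, 22, a, 24, 2), (r, 22, a, 24, 7), (r, 32, b, 34, 13), (r, 32, b, 34, 22), (t, 4, r, 8, 2), (t, 4, r, 8, 31), (t, 4, r, 8, 38), (v, 1, a, 2, 2), (v, 1, a, 2, 7), (x, 8, a, 16, 2), (x, 8, a, 16, 7), (x, 9, r, 27, 2), (x, 9, r, 27, 31), (x, 9, r, 27, 38), (z, 29, p, 23, 14), (z, 29, p, 23, 30)}
Selection E != 30: {(a, 2, b, 40, 13), (a, 2, b, 40, 22), (r, 22, a, 24, 2), (r, 22, a, 24, 7), (r, 32, b, 34, 13), (r, 32, b, 34, 22), (t, 4, r, 8, 2), (t, 4, r, 8, 31), (t, 4, r, 8, 38), (v, 1, a, 2, 2), (v, 1, a, 2, 7), (x, 8, a, 16, 2), (x, 8, a, 16, 7), (x, 9, r, 27, 2), (x, 9, r, 27, 31), (x, 9, r, 27, 38), (z, 29, p, 23, 14), (z, 29, p, 23, 30)}
Selection B < 10: {(a, 2, b, 40, 13), (a, 2, b, 40, 22), (t, 4, r, 8, 2), (t, 4, r, 8, 31), (t, 4, r, 8, 38), (v, 1, a, 2, 2), (v, 1, a, 2, 7), (x, 8, a, 16, 2), (x, 8, a, 16, 7), (x, 9, r, 27, 2), (x, 9, r, 27, 31), (x, 9, r, 27, 38)}
π_{D, B, G} gives {(a, 1, v), (a, 8, x), (b, 2, a), (r, 4, t), (r, 9, x)} (7 duplicate(s) eliminated).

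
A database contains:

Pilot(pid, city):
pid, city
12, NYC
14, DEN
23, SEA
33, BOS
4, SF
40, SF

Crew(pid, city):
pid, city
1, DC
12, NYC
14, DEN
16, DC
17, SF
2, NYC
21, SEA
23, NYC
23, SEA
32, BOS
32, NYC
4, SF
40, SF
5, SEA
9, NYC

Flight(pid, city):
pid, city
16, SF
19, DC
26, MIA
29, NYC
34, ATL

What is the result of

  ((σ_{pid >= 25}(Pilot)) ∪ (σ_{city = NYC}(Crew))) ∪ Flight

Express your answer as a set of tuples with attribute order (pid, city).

σ[pid >= 25]: keep tuples satisfying pid >= 25 → {(33, BOS), (40, SF)}
σ[city = NYC]: keep tuples satisfying city = NYC → {(12, NYC), (2, NYC), (23, NYC), (32, NYC), (9, NYC)}
Set union of the two operands is {(12, NYC), (2, NYC), (23, NYC), (32, NYC), (33, BOS), (40, SF), (9, NYC)}.
Set union of the two operands is {(12, NYC), (16, SF), (19, DC), (2, NYC), (23, NYC), (26, MIA), (29, NYC), (32, NYC), (33, BOS), (34, ATL), (40, SF), (9, NYC)}.

{(12, NYC), (16, SF), (19, DC), (2, NYC), (23, NYC), (26, MIA), (29, NYC), (32, NYC), (33, BOS), (34, ATL), (40, SF), (9, NYC)}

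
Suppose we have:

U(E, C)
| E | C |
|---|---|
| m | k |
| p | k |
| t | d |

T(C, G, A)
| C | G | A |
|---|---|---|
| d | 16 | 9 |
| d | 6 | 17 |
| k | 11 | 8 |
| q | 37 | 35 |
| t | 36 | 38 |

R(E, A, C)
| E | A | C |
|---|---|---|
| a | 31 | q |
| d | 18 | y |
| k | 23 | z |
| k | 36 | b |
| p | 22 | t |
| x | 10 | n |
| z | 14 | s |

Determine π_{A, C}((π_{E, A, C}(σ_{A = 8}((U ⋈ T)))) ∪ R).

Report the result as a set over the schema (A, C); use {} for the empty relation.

{(10, n), (14, s), (18, y), (22, t), (23, z), (31, q), (36, b), (8, k)}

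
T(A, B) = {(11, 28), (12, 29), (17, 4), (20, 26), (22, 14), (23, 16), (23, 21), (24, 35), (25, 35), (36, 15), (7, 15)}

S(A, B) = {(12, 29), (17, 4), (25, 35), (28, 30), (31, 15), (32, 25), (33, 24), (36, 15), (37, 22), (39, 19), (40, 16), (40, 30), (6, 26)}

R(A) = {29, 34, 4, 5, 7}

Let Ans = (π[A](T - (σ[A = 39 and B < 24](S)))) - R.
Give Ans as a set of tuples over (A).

Apply σ_{A = 39 and B < 24}; surviving tuples: {(39, 19)}
Taking the difference: {(11, 28), (12, 29), (17, 4), (20, 26), (22, 14), (23, 16), (23, 21), (24, 35), (25, 35), (36, 15), (7, 15)}
Projecting to A (1 duplicate(s) eliminated): {11, 12, 17, 20, 22, 23, 24, 25, 36, 7}
Taking the difference: {11, 12, 17, 20, 22, 23, 24, 25, 36}

{11, 12, 17, 20, 22, 23, 24, 25, 36}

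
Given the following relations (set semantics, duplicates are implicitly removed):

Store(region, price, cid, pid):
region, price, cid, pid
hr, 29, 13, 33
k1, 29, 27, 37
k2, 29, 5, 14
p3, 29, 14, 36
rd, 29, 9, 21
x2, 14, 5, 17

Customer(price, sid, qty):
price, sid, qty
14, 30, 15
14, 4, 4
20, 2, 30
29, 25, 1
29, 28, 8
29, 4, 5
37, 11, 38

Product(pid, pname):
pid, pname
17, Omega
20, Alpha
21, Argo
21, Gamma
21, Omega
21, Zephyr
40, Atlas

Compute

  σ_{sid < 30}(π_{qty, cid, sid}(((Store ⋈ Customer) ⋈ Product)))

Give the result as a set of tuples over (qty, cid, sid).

{(1, 9, 25), (4, 5, 4), (5, 9, 4), (8, 9, 28)}

Natural join on price: {(hr, 29, 13, 33, 25, 1), (hr, 29, 13, 33, 28, 8), (hr, 29, 13, 33, 4, 5), (k1, 29, 27, 37, 25, 1), (k1, 29, 27, 37, 28, 8), (k1, 29, 27, 37, 4, 5), (k2, 29, 5, 14, 25, 1), (k2, 29, 5, 14, 28, 8), (k2, 29, 5, 14, 4, 5), (p3, 29, 14, 36, 25, 1), (p3, 29, 14, 36, 28, 8), (p3, 29, 14, 36, 4, 5), (rd, 29, 9, 21, 25, 1), (rd, 29, 9, 21, 28, 8), (rd, 29, 9, 21, 4, 5), (x2, 14, 5, 17, 30, 15), (x2, 14, 5, 17, 4, 4)}
Natural join on pid: {(rd, 29, 9, 21, 25, 1, Argo), (rd, 29, 9, 21, 25, 1, Gamma), (rd, 29, 9, 21, 25, 1, Omega), (rd, 29, 9, 21, 25, 1, Zephyr), (rd, 29, 9, 21, 28, 8, Argo), (rd, 29, 9, 21, 28, 8, Gamma), (rd, 29, 9, 21, 28, 8, Omega), (rd, 29, 9, 21, 28, 8, Zephyr), (rd, 29, 9, 21, 4, 5, Argo), (rd, 29, 9, 21, 4, 5, Gamma), (rd, 29, 9, 21, 4, 5, Omega), (rd, 29, 9, 21, 4, 5, Zephyr), (x2, 14, 5, 17, 30, 15, Omega), (x2, 14, 5, 17, 4, 4, Omega)}
Projecting to qty, cid, sid (9 duplicate(s) eliminated): {(1, 9, 25), (15, 5, 30), (4, 5, 4), (5, 9, 4), (8, 9, 28)}
Selection sid < 30: {(1, 9, 25), (4, 5, 4), (5, 9, 4), (8, 9, 28)}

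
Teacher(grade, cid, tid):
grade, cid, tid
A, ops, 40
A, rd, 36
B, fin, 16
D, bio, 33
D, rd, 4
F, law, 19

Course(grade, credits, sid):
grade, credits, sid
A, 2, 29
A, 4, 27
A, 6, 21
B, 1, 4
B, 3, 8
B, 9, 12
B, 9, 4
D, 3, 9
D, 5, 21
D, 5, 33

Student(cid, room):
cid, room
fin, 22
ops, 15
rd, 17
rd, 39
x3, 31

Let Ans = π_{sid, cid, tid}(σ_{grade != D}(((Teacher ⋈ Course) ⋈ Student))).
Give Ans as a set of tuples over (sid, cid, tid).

Teacher ⋈ Course (natural join on grade): {(A, ops, 40, 2, 29), (A, ops, 40, 4, 27), (A, ops, 40, 6, 21), (A, rd, 36, 2, 29), (A, rd, 36, 4, 27), (A, rd, 36, 6, 21), (B, fin, 16, 1, 4), (B, fin, 16, 3, 8), (B, fin, 16, 9, 12), (B, fin, 16, 9, 4), (D, bio, 33, 3, 9), (D, bio, 33, 5, 21), (D, bio, 33, 5, 33), (D, rd, 4, 3, 9), (D, rd, 4, 5, 21), (D, rd, 4, 5, 33)}
(Teacher ⋈ Course) ⋈ Student (natural join on cid): {(A, ops, 40, 2, 29, 15), (A, ops, 40, 4, 27, 15), (A, ops, 40, 6, 21, 15), (A, rd, 36, 2, 29, 17), (A, rd, 36, 2, 29, 39), (A, rd, 36, 4, 27, 17), (A, rd, 36, 4, 27, 39), (A, rd, 36, 6, 21, 17), (A, rd, 36, 6, 21, 39), (B, fin, 16, 1, 4, 22), (B, fin, 16, 3, 8, 22), (B, fin, 16, 9, 12, 22), (B, fin, 16, 9, 4, 22), (D, rd, 4, 3, 9, 17), (D, rd, 4, 3, 9, 39), (D, rd, 4, 5, 21, 17), (D, rd, 4, 5, 21, 39), (D, rd, 4, 5, 33, 17), (D, rd, 4, 5, 33, 39)}
σ[grade != D]: keep tuples satisfying grade != D → {(A, ops, 40, 2, 29, 15), (A, ops, 40, 4, 27, 15), (A, ops, 40, 6, 21, 15), (A, rd, 36, 2, 29, 17), (A, rd, 36, 2, 29, 39), (A, rd, 36, 4, 27, 17), (A, rd, 36, 4, 27, 39), (A, rd, 36, 6, 21, 17), (A, rd, 36, 6, 21, 39), (B, fin, 16, 1, 4, 22), (B, fin, 16, 3, 8, 22), (B, fin, 16, 9, 12, 22), (B, fin, 16, 9, 4, 22)}
Keep only column(s) sid, cid, tid (4 duplicate(s) eliminated): {(12, fin, 16), (21, ops, 40), (21, rd, 36), (27, ops, 40), (27, rd, 36), (29, ops, 40), (29, rd, 36), (4, fin, 16), (8, fin, 16)}

{(12, fin, 16), (21, ops, 40), (21, rd, 36), (27, ops, 40), (27, rd, 36), (29, ops, 40), (29, rd, 36), (4, fin, 16), (8, fin, 16)}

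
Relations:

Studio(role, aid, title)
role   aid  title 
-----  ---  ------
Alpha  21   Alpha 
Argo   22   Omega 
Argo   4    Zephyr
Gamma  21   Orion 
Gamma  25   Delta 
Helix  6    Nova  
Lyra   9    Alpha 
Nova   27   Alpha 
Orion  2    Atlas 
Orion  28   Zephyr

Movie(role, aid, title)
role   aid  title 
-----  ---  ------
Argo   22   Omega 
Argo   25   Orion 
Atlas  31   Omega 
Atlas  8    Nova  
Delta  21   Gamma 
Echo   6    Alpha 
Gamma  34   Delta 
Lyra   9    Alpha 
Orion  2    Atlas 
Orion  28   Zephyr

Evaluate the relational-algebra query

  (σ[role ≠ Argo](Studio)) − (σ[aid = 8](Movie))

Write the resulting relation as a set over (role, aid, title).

{(Alpha, 21, Alpha), (Gamma, 21, Orion), (Gamma, 25, Delta), (Helix, 6, Nova), (Lyra, 9, Alpha), (Nova, 27, Alpha), (Orion, 2, Atlas), (Orion, 28, Zephyr)}

Filtering on role ≠ Argo leaves {(Alpha, 21, Alpha), (Gamma, 21, Orion), (Gamma, 25, Delta), (Helix, 6, Nova), (Lyra, 9, Alpha), (Nova, 27, Alpha), (Orion, 2, Atlas), (Orion, 28, Zephyr)}.
Filtering on aid = 8 leaves {(Atlas, 8, Nova)}.
Set difference of the two operands is {(Alpha, 21, Alpha), (Gamma, 21, Orion), (Gamma, 25, Delta), (Helix, 6, Nova), (Lyra, 9, Alpha), (Nova, 27, Alpha), (Orion, 2, Atlas), (Orion, 28, Zephyr)}.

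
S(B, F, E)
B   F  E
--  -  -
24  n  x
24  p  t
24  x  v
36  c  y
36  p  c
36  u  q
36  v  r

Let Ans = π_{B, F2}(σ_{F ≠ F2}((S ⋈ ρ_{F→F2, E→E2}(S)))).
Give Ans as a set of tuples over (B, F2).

{(24, n), (24, p), (24, x), (36, c), (36, p), (36, u), (36, v)}

ρ[F→F2, E→E2]: schema becomes (B, F2, E2); tuples unchanged.
S ⋈ ρ_{F→F2, E→E2}(S) (natural join on B): {(24, n, x, n, x), (24, n, x, p, t), (24, n, x, x, v), (24, p, t, n, x), (24, p, t, p, t), (24, p, t, x, v), (24, x, v, n, x), (24, x, v, p, t), (24, x, v, x, v), (36, c, y, c, y), (36, c, y, p, c), (36, c, y, u, q), (36, c, y, v, r), (36, p, c, c, y), (36, p, c, p, c), (36, p, c, u, q), (36, p, c, v, r), (36, u, q, c, y), (36, u, q, p, c), (36, u, q, u, q), (36, u, q, v, r), (36, v, r, c, y), (36, v, r, p, c), (36, v, r, u, q), (36, v, r, v, r)}
Apply σ_{F ≠ F2}; surviving tuples: {(24, n, x, p, t), (24, n, x, x, v), (24, p, t, n, x), (24, p, t, x, v), (24, x, v, n, x), (24, x, v, p, t), (36, c, y, p, c), (36, c, y, u, q), (36, c, y, v, r), (36, p, c, c, y), (36, p, c, u, q), (36, p, c, v, r), (36, u, q, c, y), (36, u, q, p, c), (36, u, q, v, r), (36, v, r, c, y), (36, v, r, p, c), (36, v, r, u, q)}
π[B, F2]: project onto (B, F2) (11 duplicate(s) eliminated) → {(24, n), (24, p), (24, x), (36, c), (36, p), (36, u), (36, v)}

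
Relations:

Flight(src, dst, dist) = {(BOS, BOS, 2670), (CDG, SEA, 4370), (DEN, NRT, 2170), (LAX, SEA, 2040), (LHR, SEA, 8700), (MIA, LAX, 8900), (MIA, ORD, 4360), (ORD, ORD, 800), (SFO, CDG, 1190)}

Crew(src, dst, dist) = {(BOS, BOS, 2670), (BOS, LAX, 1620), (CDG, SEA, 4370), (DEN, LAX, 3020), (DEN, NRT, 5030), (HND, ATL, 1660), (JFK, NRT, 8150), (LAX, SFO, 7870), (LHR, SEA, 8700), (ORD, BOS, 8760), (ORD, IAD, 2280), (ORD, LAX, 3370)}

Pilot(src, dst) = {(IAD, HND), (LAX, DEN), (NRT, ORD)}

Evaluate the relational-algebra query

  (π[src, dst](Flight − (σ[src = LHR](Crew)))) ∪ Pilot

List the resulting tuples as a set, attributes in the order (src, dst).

σ[src = LHR]: keep tuples satisfying src = LHR → {(LHR, SEA, 8700)}
Set difference of the two operands is {(BOS, BOS, 2670), (CDG, SEA, 4370), (DEN, NRT, 2170), (LAX, SEA, 2040), (MIA, LAX, 8900), (MIA, ORD, 4360), (ORD, ORD, 800), (SFO, CDG, 1190)}.
Keep only column(s) src, dst: {(BOS, BOS), (CDG, SEA), (DEN, NRT), (LAX, SEA), (MIA, LAX), (MIA, ORD), (ORD, ORD), (SFO, CDG)}
Set union of the two operands is {(BOS, BOS), (CDG, SEA), (DEN, NRT), (IAD, HND), (LAX, DEN), (LAX, SEA), (MIA, LAX), (MIA, ORD), (NRT, ORD), (ORD, ORD), (SFO, CDG)}.

{(BOS, BOS), (CDG, SEA), (DEN, NRT), (IAD, HND), (LAX, DEN), (LAX, SEA), (MIA, LAX), (MIA, ORD), (NRT, ORD), (ORD, ORD), (SFO, CDG)}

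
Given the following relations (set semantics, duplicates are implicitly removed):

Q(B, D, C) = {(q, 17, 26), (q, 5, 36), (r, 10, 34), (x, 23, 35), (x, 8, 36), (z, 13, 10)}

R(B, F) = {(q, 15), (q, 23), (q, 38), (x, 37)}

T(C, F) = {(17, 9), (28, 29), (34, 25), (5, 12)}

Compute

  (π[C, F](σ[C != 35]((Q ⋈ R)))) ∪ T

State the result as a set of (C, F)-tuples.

{(17, 9), (26, 15), (26, 23), (26, 38), (28, 29), (34, 25), (36, 15), (36, 23), (36, 37), (36, 38), (5, 12)}

Q ⋈ R (natural join on B): {(q, 17, 26, 15), (q, 17, 26, 23), (q, 17, 26, 38), (q, 5, 36, 15), (q, 5, 36, 23), (q, 5, 36, 38), (x, 23, 35, 37), (x, 8, 36, 37)}
Filtering on C != 35 leaves {(q, 17, 26, 15), (q, 17, 26, 23), (q, 17, 26, 38), (q, 5, 36, 15), (q, 5, 36, 23), (q, 5, 36, 38), (x, 8, 36, 37)}.
Keep only column(s) C, F: {(26, 15), (26, 23), (26, 38), (36, 15), (36, 23), (36, 37), (36, 38)}
Taking the union: {(17, 9), (26, 15), (26, 23), (26, 38), (28, 29), (34, 25), (36, 15), (36, 23), (36, 37), (36, 38), (5, 12)}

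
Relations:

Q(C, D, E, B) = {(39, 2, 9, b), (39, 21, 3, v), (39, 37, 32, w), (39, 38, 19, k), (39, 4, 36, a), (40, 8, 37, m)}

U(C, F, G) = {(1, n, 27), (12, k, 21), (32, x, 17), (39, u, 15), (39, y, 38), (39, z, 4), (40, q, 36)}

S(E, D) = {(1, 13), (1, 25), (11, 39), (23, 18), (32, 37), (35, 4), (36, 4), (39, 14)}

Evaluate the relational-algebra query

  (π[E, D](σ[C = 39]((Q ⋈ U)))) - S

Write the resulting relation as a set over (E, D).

{(19, 38), (3, 21), (9, 2)}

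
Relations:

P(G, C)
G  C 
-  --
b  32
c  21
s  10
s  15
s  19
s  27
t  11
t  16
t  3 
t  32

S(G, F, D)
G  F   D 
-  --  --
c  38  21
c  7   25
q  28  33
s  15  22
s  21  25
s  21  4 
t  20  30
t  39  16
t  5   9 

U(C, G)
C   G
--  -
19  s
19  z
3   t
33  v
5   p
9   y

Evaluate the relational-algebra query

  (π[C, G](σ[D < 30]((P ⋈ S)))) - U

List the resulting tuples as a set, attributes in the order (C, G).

Joining P and S on G yields {(c, 21, 38, 21), (c, 21, 7, 25), (s, 10, 15, 22), (s, 10, 21, 25), (s, 10, 21, 4), (s, 15, 15, 22), (s, 15, 21, 25), (s, 15, 21, 4), (s, 19, 15, 22), (s, 19, 21, 25), (s, 19, 21, 4), (s, 27, 15, 22), (s, 27, 21, 25), (s, 27, 21, 4), (t, 11, 20, 30), (t, 11, 39, 16), (t, 11, 5, 9), (t, 16, 20, 30), (t, 16, 39, 16), (t, 16, 5, 9), (t, 3, 20, 30), (t, 3, 39, 16), (t, 3, 5, 9), (t, 32, 20, 30), (t, 32, 39, 16), (t, 32, 5, 9)}.
Selection D < 30: {(c, 21, 38, 21), (c, 21, 7, 25), (s, 10, 15, 22), (s, 10, 21, 25), (s, 10, 21, 4), (s, 15, 15, 22), (s, 15, 21, 25), (s, 15, 21, 4), (s, 19, 15, 22), (s, 19, 21, 25), (s, 19, 21, 4), (s, 27, 15, 22), (s, 27, 21, 25), (s, 27, 21, 4), (t, 11, 39, 16), (t, 11, 5, 9), (t, 16, 39, 16), (t, 16, 5, 9), (t, 3, 39, 16), (t, 3, 5, 9), (t, 32, 39, 16), (t, 32, 5, 9)}
Keep only column(s) C, G (13 duplicate(s) eliminated): {(10, s), (11, t), (15, s), (16, t), (19, s), (21, c), (27, s), (3, t), (32, t)}
Taking the difference: {(10, s), (11, t), (15, s), (16, t), (21, c), (27, s), (32, t)}

{(10, s), (11, t), (15, s), (16, t), (21, c), (27, s), (32, t)}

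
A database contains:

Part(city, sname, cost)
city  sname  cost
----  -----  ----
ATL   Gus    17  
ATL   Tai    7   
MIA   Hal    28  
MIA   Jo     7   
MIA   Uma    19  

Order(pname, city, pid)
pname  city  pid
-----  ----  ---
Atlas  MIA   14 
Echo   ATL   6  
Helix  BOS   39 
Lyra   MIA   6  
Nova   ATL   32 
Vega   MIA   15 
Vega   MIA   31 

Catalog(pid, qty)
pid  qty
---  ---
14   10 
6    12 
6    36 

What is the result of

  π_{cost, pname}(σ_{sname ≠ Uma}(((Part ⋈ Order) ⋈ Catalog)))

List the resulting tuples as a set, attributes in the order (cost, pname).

{(17, Echo), (28, Atlas), (28, Lyra), (7, Atlas), (7, Echo), (7, Lyra)}

Part ⋈ Order (natural join on city): {(ATL, Gus, 17, Echo, 6), (ATL, Gus, 17, Nova, 32), (ATL, Tai, 7, Echo, 6), (ATL, Tai, 7, Nova, 32), (MIA, Hal, 28, Atlas, 14), (MIA, Hal, 28, Lyra, 6), (MIA, Hal, 28, Vega, 15), (MIA, Hal, 28, Vega, 31), (MIA, Jo, 7, Atlas, 14), (MIA, Jo, 7, Lyra, 6), (MIA, Jo, 7, Vega, 15), (MIA, Jo, 7, Vega, 31), (MIA, Uma, 19, Atlas, 14), (MIA, Uma, 19, Lyra, 6), (MIA, Uma, 19, Vega, 15), (MIA, Uma, 19, Vega, 31)}
(Part ⋈ Order) ⋈ Catalog (natural join on pid): {(ATL, Gus, 17, Echo, 6, 12), (ATL, Gus, 17, Echo, 6, 36), (ATL, Tai, 7, Echo, 6, 12), (ATL, Tai, 7, Echo, 6, 36), (MIA, Hal, 28, Atlas, 14, 10), (MIA, Hal, 28, Lyra, 6, 12), (MIA, Hal, 28, Lyra, 6, 36), (MIA, Jo, 7, Atlas, 14, 10), (MIA, Jo, 7, Lyra, 6, 12), (MIA, Jo, 7, Lyra, 6, 36), (MIA, Uma, 19, Atlas, 14, 10), (MIA, Uma, 19, Lyra, 6, 12), (MIA, Uma, 19, Lyra, 6, 36)}
σ[sname ≠ Uma]: keep tuples satisfying sname ≠ Uma → {(ATL, Gus, 17, Echo, 6, 12), (ATL, Gus, 17, Echo, 6, 36), (ATL, Tai, 7, Echo, 6, 12), (ATL, Tai, 7, Echo, 6, 36), (MIA, Hal, 28, Atlas, 14, 10), (MIA, Hal, 28, Lyra, 6, 12), (MIA, Hal, 28, Lyra, 6, 36), (MIA, Jo, 7, Atlas, 14, 10), (MIA, Jo, 7, Lyra, 6, 12), (MIA, Jo, 7, Lyra, 6, 36)}
Projecting to cost, pname (4 duplicate(s) eliminated): {(17, Echo), (28, Atlas), (28, Lyra), (7, Atlas), (7, Echo), (7, Lyra)}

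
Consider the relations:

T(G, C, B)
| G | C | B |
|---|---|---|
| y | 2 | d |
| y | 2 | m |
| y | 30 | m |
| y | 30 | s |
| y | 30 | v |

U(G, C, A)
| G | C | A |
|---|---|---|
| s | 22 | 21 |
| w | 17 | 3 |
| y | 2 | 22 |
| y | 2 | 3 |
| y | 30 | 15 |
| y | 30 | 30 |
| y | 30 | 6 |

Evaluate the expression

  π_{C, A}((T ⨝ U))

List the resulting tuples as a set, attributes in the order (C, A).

{(2, 22), (2, 3), (30, 15), (30, 30), (30, 6)}

Joining T and U on G, C yields {(y, 2, d, 22), (y, 2, d, 3), (y, 2, m, 22), (y, 2, m, 3), (y, 30, m, 15), (y, 30, m, 30), (y, 30, m, 6), (y, 30, s, 15), (y, 30, s, 30), (y, 30, s, 6), (y, 30, v, 15), (y, 30, v, 30), (y, 30, v, 6)}.
π_{C, A} gives {(2, 22), (2, 3), (30, 15), (30, 30), (30, 6)} (8 duplicate(s) eliminated).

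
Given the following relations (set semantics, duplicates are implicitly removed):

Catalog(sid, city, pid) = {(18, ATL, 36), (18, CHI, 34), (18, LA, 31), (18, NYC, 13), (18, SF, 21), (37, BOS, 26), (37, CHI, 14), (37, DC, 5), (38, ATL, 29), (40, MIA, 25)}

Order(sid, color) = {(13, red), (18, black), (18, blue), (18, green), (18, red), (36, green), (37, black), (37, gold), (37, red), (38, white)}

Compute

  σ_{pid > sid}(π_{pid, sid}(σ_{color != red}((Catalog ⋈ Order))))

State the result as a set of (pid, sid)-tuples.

{(21, 18), (31, 18), (34, 18), (36, 18)}

Catalog ⋈ Order (natural join on sid): {(18, ATL, 36, black), (18, ATL, 36, blue), (18, ATL, 36, green), (18, ATL, 36, red), (18, CHI, 34, black), (18, CHI, 34, blue), (18, CHI, 34, green), (18, CHI, 34, red), (18, LA, 31, black), (18, LA, 31, blue), (18, LA, 31, green), (18, LA, 31, red), (18, NYC, 13, black), (18, NYC, 13, blue), (18, NYC, 13, green), (18, NYC, 13, red), (18, SF, 21, black), (18, SF, 21, blue), (18, SF, 21, green), (18, SF, 21, red), (37, BOS, 26, black), (37, BOS, 26, gold), (37, BOS, 26, red), (37, CHI, 14, black), (37, CHI, 14, gold), (37, CHI, 14, red), (37, DC, 5, black), (37, DC, 5, gold), (37, DC, 5, red), (38, ATL, 29, white)}
Filtering on color != red leaves {(18, ATL, 36, black), (18, ATL, 36, blue), (18, ATL, 36, green), (18, CHI, 34, black), (18, CHI, 34, blue), (18, CHI, 34, green), (18, LA, 31, black), (18, LA, 31, blue), (18, LA, 31, green), (18, NYC, 13, black), (18, NYC, 13, blue), (18, NYC, 13, green), (18, SF, 21, black), (18, SF, 21, blue), (18, SF, 21, green), (37, BOS, 26, black), (37, BOS, 26, gold), (37, CHI, 14, black), (37, CHI, 14, gold), (37, DC, 5, black), (37, DC, 5, gold), (38, ATL, 29, white)}.
Keep only column(s) pid, sid (13 duplicate(s) eliminated): {(13, 18), (14, 37), (21, 18), (26, 37), (29, 38), (31, 18), (34, 18), (36, 18), (5, 37)}
Filtering on pid > sid leaves {(21, 18), (31, 18), (34, 18), (36, 18)}.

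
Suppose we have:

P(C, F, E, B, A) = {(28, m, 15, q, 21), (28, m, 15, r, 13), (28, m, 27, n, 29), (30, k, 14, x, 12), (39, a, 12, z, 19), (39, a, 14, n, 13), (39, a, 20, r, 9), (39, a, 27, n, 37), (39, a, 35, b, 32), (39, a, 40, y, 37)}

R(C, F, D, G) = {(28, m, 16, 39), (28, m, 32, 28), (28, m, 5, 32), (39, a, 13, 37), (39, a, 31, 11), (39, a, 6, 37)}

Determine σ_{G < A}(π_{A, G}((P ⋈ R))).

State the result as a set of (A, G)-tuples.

Joining P and R on C, F yields {(28, m, 15, q, 21, 16, 39), (28, m, 15, q, 21, 32, 28), (28, m, 15, q, 21, 5, 32), (28, m, 15, r, 13, 16, 39), (28, m, 15, r, 13, 32, 28), (28, m, 15, r, 13, 5, 32), (28, m, 27, n, 29, 16, 39), (28, m, 27, n, 29, 32, 28), (28, m, 27, n, 29, 5, 32), (39, a, 12, z, 19, 13, 37), (39, a, 12, z, 19, 31, 11), (39, a, 12, z, 19, 6, 37), (39, a, 14, n, 13, 13, 37), (39, a, 14, n, 13, 31, 11), (39, a, 14, n, 13, 6, 37), (39, a, 20, r, 9, 13, 37), (39, a, 20, r, 9, 31, 11), (39, a, 20, r, 9, 6, 37), (39, a, 27, n, 37, 13, 37), (39, a, 27, n, 37, 31, 11), (39, a, 27, n, 37, 6, 37), (39, a, 35, b, 32, 13, 37), (39, a, 35, b, 32, 31, 11), (39, a, 35, b, 32, 6, 37), (39, a, 40, y, 37, 13, 37), (39, a, 40, y, 37, 31, 11), (39, a, 40, y, 37, 6, 37)}.
π[A, G]: project onto (A, G) (8 duplicate(s) eliminated) → {(13, 11), (13, 28), (13, 32), (13, 37), (13, 39), (19, 11), (19, 37), (21, 28), (21, 32), (21, 39), (29, 28), (29, 32), (29, 39), (32, 11), (32, 37), (37, 11), (37, 37), (9, 11), (9, 37)}
Selection G < A: {(13, 11), (19, 11), (29, 28), (32, 11), (37, 11)}

{(13, 11), (19, 11), (29, 28), (32, 11), (37, 11)}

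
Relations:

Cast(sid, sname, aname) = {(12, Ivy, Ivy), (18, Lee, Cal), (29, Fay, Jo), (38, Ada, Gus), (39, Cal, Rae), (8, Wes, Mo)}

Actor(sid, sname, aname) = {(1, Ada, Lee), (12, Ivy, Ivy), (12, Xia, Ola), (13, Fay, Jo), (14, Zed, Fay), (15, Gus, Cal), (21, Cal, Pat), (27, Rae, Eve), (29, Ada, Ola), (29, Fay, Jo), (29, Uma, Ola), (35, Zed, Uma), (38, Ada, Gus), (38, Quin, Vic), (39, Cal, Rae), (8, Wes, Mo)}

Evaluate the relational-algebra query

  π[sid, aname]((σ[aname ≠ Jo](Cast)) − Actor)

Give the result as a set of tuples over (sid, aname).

{(18, Cal)}

Apply σ_{aname ≠ Jo}; surviving tuples: {(12, Ivy, Ivy), (18, Lee, Cal), (38, Ada, Gus), (39, Cal, Rae), (8, Wes, Mo)}
Set difference of the two operands is {(18, Lee, Cal)}.
Keep only column(s) sid, aname: {(18, Cal)}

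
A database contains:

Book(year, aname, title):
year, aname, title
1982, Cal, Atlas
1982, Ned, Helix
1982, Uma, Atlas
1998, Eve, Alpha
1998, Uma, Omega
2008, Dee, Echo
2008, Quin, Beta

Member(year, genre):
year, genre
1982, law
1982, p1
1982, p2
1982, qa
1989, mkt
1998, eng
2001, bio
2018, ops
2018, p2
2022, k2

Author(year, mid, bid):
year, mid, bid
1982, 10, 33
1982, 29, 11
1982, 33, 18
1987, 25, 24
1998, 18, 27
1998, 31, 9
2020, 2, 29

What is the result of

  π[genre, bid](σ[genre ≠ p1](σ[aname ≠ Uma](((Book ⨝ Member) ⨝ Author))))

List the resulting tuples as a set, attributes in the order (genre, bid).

{(eng, 27), (eng, 9), (law, 11), (law, 18), (law, 33), (p2, 11), (p2, 18), (p2, 33), (qa, 11), (qa, 18), (qa, 33)}

Joining Book and Member on year yields {(1982, Cal, Atlas, law), (1982, Cal, Atlas, p1), (1982, Cal, Atlas, p2), (1982, Cal, Atlas, qa), (1982, Ned, Helix, law), (1982, Ned, Helix, p1), (1982, Ned, Helix, p2), (1982, Ned, Helix, qa), (1982, Uma, Atlas, law), (1982, Uma, Atlas, p1), (1982, Uma, Atlas, p2), (1982, Uma, Atlas, qa), (1998, Eve, Alpha, eng), (1998, Uma, Omega, eng)}.
Joining (Book ⨝ Member) and Author on year yields {(1982, Cal, Atlas, law, 10, 33), (1982, Cal, Atlas, law, 29, 11), (1982, Cal, Atlas, law, 33, 18), (1982, Cal, Atlas, p1, 10, 33), (1982, Cal, Atlas, p1, 29, 11), (1982, Cal, Atlas, p1, 33, 18), (1982, Cal, Atlas, p2, 10, 33), (1982, Cal, Atlas, p2, 29, 11), (1982, Cal, Atlas, p2, 33, 18), (1982, Cal, Atlas, qa, 10, 33), (1982, Cal, Atlas, qa, 29, 11), (1982, Cal, Atlas, qa, 33, 18), (1982, Ned, Helix, law, 10, 33), (1982, Ned, Helix, law, 29, 11), (1982, Ned, Helix, law, 33, 18), (1982, Ned, Helix, p1, 10, 33), (1982, Ned, Helix, p1, 29, 11), (1982, Ned, Helix, p1, 33, 18), (1982, Ned, Helix, p2, 10, 33), (1982, Ned, Helix, p2, 29, 11), (1982, Ned, Helix, p2, 33, 18), (1982, Ned, Helix, qa, 10, 33), (1982, Ned, Helix, qa, 29, 11), (1982, Ned, Helix, qa, 33, 18), (1982, Uma, Atlas, law, 10, 33), (1982, Uma, Atlas, law, 29, 11), (1982, Uma, Atlas, law, 33, 18), (1982, Uma, Atlas, p1, 10, 33), (1982, Uma, Atlas, p1, 29, 11), (1982, Uma, Atlas, p1, 33, 18), (1982, Uma, Atlas, p2, 10, 33), (1982, Uma, Atlas, p2, 29, 11), (1982, Uma, Atlas, p2, 33, 18), (1982, Uma, Atlas, qa, 10, 33), (1982, Uma, Atlas, qa, 29, 11), (1982, Uma, Atlas, qa, 33, 18), (1998, Eve, Alpha, eng, 18, 27), (1998, Eve, Alpha, eng, 31, 9), (1998, Uma, Omega, eng, 18, 27), (1998, Uma, Omega, eng, 31, 9)}.
Filtering on aname ≠ Uma leaves {(1982, Cal, Atlas, law, 10, 33), (1982, Cal, Atlas, law, 29, 11), (1982, Cal, Atlas, law, 33, 18), (1982, Cal, Atlas, p1, 10, 33), (1982, Cal, Atlas, p1, 29, 11), (1982, Cal, Atlas, p1, 33, 18), (1982, Cal, Atlas, p2, 10, 33), (1982, Cal, Atlas, p2, 29, 11), (1982, Cal, Atlas, p2, 33, 18), (1982, Cal, Atlas, qa, 10, 33), (1982, Cal, Atlas, qa, 29, 11), (1982, Cal, Atlas, qa, 33, 18), (1982, Ned, Helix, law, 10, 33), (1982, Ned, Helix, law, 29, 11), (1982, Ned, Helix, law, 33, 18), (1982, Ned, Helix, p1, 10, 33), (1982, Ned, Helix, p1, 29, 11), (1982, Ned, Helix, p1, 33, 18), (1982, Ned, Helix, p2, 10, 33), (1982, Ned, Helix, p2, 29, 11), (1982, Ned, Helix, p2, 33, 18), (1982, Ned, Helix, qa, 10, 33), (1982, Ned, Helix, qa, 29, 11), (1982, Ned, Helix, qa, 33, 18), (1998, Eve, Alpha, eng, 18, 27), (1998, Eve, Alpha, eng, 31, 9)}.
Filtering on genre ≠ p1 leaves {(1982, Cal, Atlas, law, 10, 33), (1982, Cal, Atlas, law, 29, 11), (1982, Cal, Atlas, law, 33, 18), (1982, Cal, Atlas, p2, 10, 33), (1982, Cal, Atlas, p2, 29, 11), (1982, Cal, Atlas, p2, 33, 18), (1982, Cal, Atlas, qa, 10, 33), (1982, Cal, Atlas, qa, 29, 11), (1982, Cal, Atlas, qa, 33, 18), (1982, Ned, Helix, law, 10, 33), (1982, Ned, Helix, law, 29, 11), (1982, Ned, Helix, law, 33, 18), (1982, Ned, Helix, p2, 10, 33), (1982, Ned, Helix, p2, 29, 11), (1982, Ned, Helix, p2, 33, 18), (1982, Ned, Helix, qa, 10, 33), (1982, Ned, Helix, qa, 29, 11), (1982, Ned, Helix, qa, 33, 18), (1998, Eve, Alpha, eng, 18, 27), (1998, Eve, Alpha, eng, 31, 9)}.
Keep only column(s) genre, bid (9 duplicate(s) eliminated): {(eng, 27), (eng, 9), (law, 11), (law, 18), (law, 33), (p2, 11), (p2, 18), (p2, 33), (qa, 11), (qa, 18), (qa, 33)}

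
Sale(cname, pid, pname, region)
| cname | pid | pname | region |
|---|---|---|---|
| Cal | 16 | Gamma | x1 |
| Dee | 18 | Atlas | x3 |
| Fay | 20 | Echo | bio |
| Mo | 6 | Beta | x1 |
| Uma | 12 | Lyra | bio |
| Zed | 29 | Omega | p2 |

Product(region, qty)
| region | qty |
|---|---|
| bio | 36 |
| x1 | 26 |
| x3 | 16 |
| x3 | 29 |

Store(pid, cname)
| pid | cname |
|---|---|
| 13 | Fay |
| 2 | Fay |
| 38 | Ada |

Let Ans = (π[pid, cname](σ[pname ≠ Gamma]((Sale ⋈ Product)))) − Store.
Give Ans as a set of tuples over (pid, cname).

{(12, Uma), (18, Dee), (20, Fay), (6, Mo)}

Sale ⋈ Product (natural join on region): {(Cal, 16, Gamma, x1, 26), (Dee, 18, Atlas, x3, 16), (Dee, 18, Atlas, x3, 29), (Fay, 20, Echo, bio, 36), (Mo, 6, Beta, x1, 26), (Uma, 12, Lyra, bio, 36)}
Filtering on pname ≠ Gamma leaves {(Dee, 18, Atlas, x3, 16), (Dee, 18, Atlas, x3, 29), (Fay, 20, Echo, bio, 36), (Mo, 6, Beta, x1, 26), (Uma, 12, Lyra, bio, 36)}.
Projecting to pid, cname (1 duplicate(s) eliminated): {(12, Uma), (18, Dee), (20, Fay), (6, Mo)}
Difference: {(12, Uma), (18, Dee), (20, Fay), (6, Mo)} with {(13, Fay), (2, Fay), (38, Ada)} → {(12, Uma), (18, Dee), (20, Fay), (6, Mo)}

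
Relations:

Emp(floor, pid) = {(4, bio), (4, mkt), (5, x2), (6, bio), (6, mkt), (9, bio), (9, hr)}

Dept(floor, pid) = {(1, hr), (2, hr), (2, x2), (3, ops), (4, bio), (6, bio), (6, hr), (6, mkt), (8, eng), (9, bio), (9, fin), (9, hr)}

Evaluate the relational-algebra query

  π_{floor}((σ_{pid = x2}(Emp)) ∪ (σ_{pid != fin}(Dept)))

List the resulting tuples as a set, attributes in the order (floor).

Filtering on pid = x2 leaves {(5, x2)}.
Filtering on pid != fin leaves {(1, hr), (2, hr), (2, x2), (3, ops), (4, bio), (6, bio), (6, hr), (6, mkt), (8, eng), (9, bio), (9, hr)}.
Set union of the two operands is {(1, hr), (2, hr), (2, x2), (3, ops), (4, bio), (5, x2), (6, bio), (6, hr), (6, mkt), (8, eng), (9, bio), (9, hr)}.
π_{floor} gives {1, 2, 3, 4, 5, 6, 8, 9} (4 duplicate(s) eliminated).

{1, 2, 3, 4, 5, 6, 8, 9}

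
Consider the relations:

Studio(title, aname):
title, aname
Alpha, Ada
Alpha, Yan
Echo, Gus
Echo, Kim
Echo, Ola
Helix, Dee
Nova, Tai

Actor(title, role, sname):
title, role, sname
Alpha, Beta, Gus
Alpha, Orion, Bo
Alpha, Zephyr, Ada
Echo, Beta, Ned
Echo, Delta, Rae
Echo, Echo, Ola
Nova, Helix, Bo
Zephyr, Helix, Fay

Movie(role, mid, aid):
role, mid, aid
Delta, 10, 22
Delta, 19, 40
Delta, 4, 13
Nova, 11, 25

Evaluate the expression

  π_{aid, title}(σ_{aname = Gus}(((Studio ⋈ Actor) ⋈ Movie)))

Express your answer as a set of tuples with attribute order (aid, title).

{(13, Echo), (22, Echo), (40, Echo)}

Studio ⋈ Actor (natural join on title): {(Alpha, Ada, Beta, Gus), (Alpha, Ada, Orion, Bo), (Alpha, Ada, Zephyr, Ada), (Alpha, Yan, Beta, Gus), (Alpha, Yan, Orion, Bo), (Alpha, Yan, Zephyr, Ada), (Echo, Gus, Beta, Ned), (Echo, Gus, Delta, Rae), (Echo, Gus, Echo, Ola), (Echo, Kim, Beta, Ned), (Echo, Kim, Delta, Rae), (Echo, Kim, Echo, Ola), (Echo, Ola, Beta, Ned), (Echo, Ola, Delta, Rae), (Echo, Ola, Echo, Ola), (Nova, Tai, Helix, Bo)}
(Studio ⋈ Actor) ⋈ Movie (natural join on role): {(Echo, Gus, Delta, Rae, 10, 22), (Echo, Gus, Delta, Rae, 19, 40), (Echo, Gus, Delta, Rae, 4, 13), (Echo, Kim, Delta, Rae, 10, 22), (Echo, Kim, Delta, Rae, 19, 40), (Echo, Kim, Delta, Rae, 4, 13), (Echo, Ola, Delta, Rae, 10, 22), (Echo, Ola, Delta, Rae, 19, 40), (Echo, Ola, Delta, Rae, 4, 13)}
σ[aname = Gus]: keep tuples satisfying aname = Gus → {(Echo, Gus, Delta, Rae, 10, 22), (Echo, Gus, Delta, Rae, 19, 40), (Echo, Gus, Delta, Rae, 4, 13)}
Projecting to aid, title: {(13, Echo), (22, Echo), (40, Echo)}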